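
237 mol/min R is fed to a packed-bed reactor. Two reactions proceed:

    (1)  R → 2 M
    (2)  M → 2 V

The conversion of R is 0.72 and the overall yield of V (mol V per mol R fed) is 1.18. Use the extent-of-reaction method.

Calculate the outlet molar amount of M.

201 mol/min

Conversion of R: R consumed = 1ξ₁ = 0.72 × 237 → ξ₁ = 170.6 mol/min.
Yield of V: 2ξ₂ / 237 = 1.18 → ξ₂ = 139.8 mol/min.
Outlet amounts (n = n₀ + Σ ν·ξ):
  R: 237 − 1(170.6) = 66.36
  M: 0 + 2(170.6) − 1(139.8) = 201.4
  V: 0 + 2(139.8) = 279.7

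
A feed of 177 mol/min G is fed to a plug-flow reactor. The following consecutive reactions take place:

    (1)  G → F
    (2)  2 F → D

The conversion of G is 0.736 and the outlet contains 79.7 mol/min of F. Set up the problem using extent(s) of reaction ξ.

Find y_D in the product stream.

0.167

Conversion of G: G consumed = 1ξ₁ = 0.736 × 177 → ξ₁ = 130.3 mol/min.
F balance: n_F = 0 + 1ξ₁ − 2ξ₂ = 79.7 → ξ₂ = (1·130.3 − 79.7)/2 = 25.29 mol/min.
Outlet amounts (n = n₀ + Σ ν·ξ):
  G: 177 − 1(130.3) = 46.73
  F: 0 + 1(130.3) − 2(25.29) = 79.7
  D: 0 + 1(25.29) = 25.29
Total out = 151.7 mol/min; y_D = 25.29 / 151.7 = 0.1667.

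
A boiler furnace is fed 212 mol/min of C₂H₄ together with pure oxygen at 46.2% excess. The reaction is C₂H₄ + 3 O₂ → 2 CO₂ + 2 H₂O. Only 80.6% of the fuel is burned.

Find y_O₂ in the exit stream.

Stoichiometric O₂ = 3 × 212 = 636 mol/min; O₂ fed = 636 × 1.462 = 929.8 mol/min.
Fuel reacted = 0.806 × 212 → ξ = 170.9 mol/min.
Outlet (n = n₀ + ν ξ):
  C₂H₄: 212 − 1(170.9) = 41.13
  O₂: 929.8 − 3(170.9) = 417.2
  CO₂: 0 + 2(170.9) = 341.7
  H₂O: 0 + 2(170.9) = 341.7
Total out = 1142 mol/min; y_O₂ = 417.2 / 1142 = 0.3654.

0.365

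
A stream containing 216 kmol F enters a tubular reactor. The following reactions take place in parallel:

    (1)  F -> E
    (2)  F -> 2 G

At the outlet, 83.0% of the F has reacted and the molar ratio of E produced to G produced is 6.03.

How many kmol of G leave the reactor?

27.5 kmol

Conversion of F: F consumed = 0.83 × 216 = 179.3 kmol = 1ξ₁ + 1ξ₂.
Selectivity: 1ξ₁ / (2ξ₂) = 6.03 → ξ₁ = 12.06 ξ₂.
Substitute: (1·12.06 + 1) ξ₂ = 179.3 → ξ₂ = 13.73 kmol, ξ₁ = 165.6 kmol.
Outlet amounts (n = n₀ + Σ ν·ξ):
  F: 216 − 1(165.6) − 1(13.73) = 36.72
  E: 0 + 1(165.6) = 165.6
  G: 0 + 2(13.73) = 27.45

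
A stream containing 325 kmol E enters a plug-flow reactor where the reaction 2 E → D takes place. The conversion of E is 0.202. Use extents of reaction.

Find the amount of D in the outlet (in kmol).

E reacted = 0.202 × 325 = 65.65 kmol; ν_E = −2, so ξ = 65.65/2 = 32.83 kmol.
Outlet amounts (n = n₀ + ν ξ):
  E: 325 − 2(32.83) = 259.4
  D: 0 + 1(32.83) = 32.83

32.8 kmol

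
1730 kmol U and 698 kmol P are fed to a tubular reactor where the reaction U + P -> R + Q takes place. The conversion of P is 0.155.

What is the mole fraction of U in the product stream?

0.668

P reacted = 0.155 × 698 = 108.2 kmol; ν_P = −1, so ξ = 108.2/1 = 108.2 kmol.
Outlet amounts (n = n₀ + ν ξ):
  U: 1730 − 1(108.2) = 1622
  P: 698 − 1(108.2) = 589.8
  R: 0 + 1(108.2) = 108.2
  Q: 0 + 1(108.2) = 108.2
Total out = 2428 kmol; y_U = 1622 / 2428 = 0.668.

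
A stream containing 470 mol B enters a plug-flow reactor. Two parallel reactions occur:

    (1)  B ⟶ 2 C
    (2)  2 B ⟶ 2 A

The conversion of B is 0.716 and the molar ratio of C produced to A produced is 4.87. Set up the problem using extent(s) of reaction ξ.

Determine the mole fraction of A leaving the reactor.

Conversion of B: B consumed = 0.716 × 470 = 336.5 mol = 1ξ₁ + 2ξ₂.
Selectivity: 2ξ₁ / (2ξ₂) = 4.87 → ξ₁ = 4.87 ξ₂.
Substitute: (1·4.87 + 2) ξ₂ = 336.5 → ξ₂ = 48.98 mol, ξ₁ = 238.6 mol.
Outlet amounts (n = n₀ + Σ ν·ξ):
  B: 470 − 1(238.6) − 2(48.98) = 133.5
  C: 0 + 2(238.6) = 477.1
  A: 0 + 2(48.98) = 97.97
Total out = 708.6 mol; y_A = 97.97 / 708.6 = 0.1383.

0.138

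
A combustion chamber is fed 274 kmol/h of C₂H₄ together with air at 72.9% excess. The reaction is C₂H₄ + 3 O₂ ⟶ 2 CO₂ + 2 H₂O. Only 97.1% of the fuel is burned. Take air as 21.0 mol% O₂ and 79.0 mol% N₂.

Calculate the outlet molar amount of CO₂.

Stoichiometric O₂ = 3 × 274 = 822 kmol/h; O₂ fed = 822 × 1.729 = 1421 kmol/h.
N₂ fed = 1421 × 79/21 = 5347 kmol/h.
Fuel reacted = 0.971 × 274 → ξ = 266.1 kmol/h.
Outlet (n = n₀ + ν ξ):
  C₂H₄: 274 − 1(266.1) = 7.946
  O₂: 1421 − 3(266.1) = 623.1
  N₂: 5347 (inert)
  CO₂: 0 + 2(266.1) = 532.1
  H₂O: 0 + 2(266.1) = 532.1

532 kmol/h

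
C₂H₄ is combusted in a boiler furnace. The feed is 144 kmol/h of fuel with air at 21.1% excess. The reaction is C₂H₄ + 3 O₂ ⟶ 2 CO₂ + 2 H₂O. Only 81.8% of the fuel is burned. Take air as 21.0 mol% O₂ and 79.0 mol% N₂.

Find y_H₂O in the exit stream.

0.0894

Stoichiometric O₂ = 3 × 144 = 432 kmol/h; O₂ fed = 432 × 1.211 = 523.2 kmol/h.
N₂ fed = 523.2 × 79/21 = 1968 kmol/h.
Fuel reacted = 0.818 × 144 → ξ = 117.8 kmol/h.
Outlet (n = n₀ + ν ξ):
  C₂H₄: 144 − 1(117.8) = 26.21
  O₂: 523.2 − 3(117.8) = 169.8
  N₂: 1968 (inert)
  CO₂: 0 + 2(117.8) = 235.6
  H₂O: 0 + 2(117.8) = 235.6
Total out = 2635 kmol/h; y_H₂O = 235.6 / 2635 = 0.0894.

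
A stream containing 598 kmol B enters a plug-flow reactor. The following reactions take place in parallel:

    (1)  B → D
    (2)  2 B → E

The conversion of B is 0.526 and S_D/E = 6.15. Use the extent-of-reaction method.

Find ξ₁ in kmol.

Conversion of B: B consumed = 0.526 × 598 = 314.5 kmol = 1ξ₁ + 2ξ₂.
Selectivity: 1ξ₁ / (1ξ₂) = 6.15 → ξ₁ = 6.15 ξ₂.
Substitute: (1·6.15 + 2) ξ₂ = 314.5 → ξ₂ = 38.59 kmol, ξ₁ = 237.4 kmol.
Outlet amounts (n = n₀ + Σ ν·ξ):
  B: 598 − 1(237.4) − 2(38.59) = 283.5
  D: 0 + 1(237.4) = 237.4
  E: 0 + 1(38.59) = 38.59

ξ₁ = 237 kmol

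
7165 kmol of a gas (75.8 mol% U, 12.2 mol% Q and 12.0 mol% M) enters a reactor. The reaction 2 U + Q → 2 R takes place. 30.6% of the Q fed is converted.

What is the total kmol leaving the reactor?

Q reacted = 0.306 × 874.1 = 267.5 kmol; ν_Q = −1, so ξ = 267.5/1 = 267.5 kmol.
Outlet amounts (n = n₀ + ν ξ):
  U: 5431 − 2(267.5) = 4896
  Q: 874.1 − 1(267.5) = 606.6
  R: 0 + 2(267.5) = 535
  M: 859.8 (inert)
Total out = 4896 + 606.6 + 535 + 859.8 = 6898 kmol.

6900 kmol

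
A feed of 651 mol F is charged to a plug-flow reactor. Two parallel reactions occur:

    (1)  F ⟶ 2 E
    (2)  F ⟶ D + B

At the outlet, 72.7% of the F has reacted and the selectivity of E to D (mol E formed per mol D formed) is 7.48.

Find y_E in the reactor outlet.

Conversion of F: F consumed = 0.727 × 651 = 473.3 mol = 1ξ₁ + 1ξ₂.
Selectivity: 2ξ₁ / (1ξ₂) = 7.48 → ξ₁ = 3.74 ξ₂.
Substitute: (1·3.74 + 1) ξ₂ = 473.3 → ξ₂ = 99.85 mol, ξ₁ = 373.4 mol.
Outlet amounts (n = n₀ + Σ ν·ξ):
  F: 651 − 1(373.4) − 1(99.85) = 177.7
  E: 0 + 2(373.4) = 746.9
  D: 0 + 1(99.85) = 99.85
  B: 0 + 1(99.85) = 99.85
Total out = 1124 mol; y_E = 746.9 / 1124 = 0.6643.

0.664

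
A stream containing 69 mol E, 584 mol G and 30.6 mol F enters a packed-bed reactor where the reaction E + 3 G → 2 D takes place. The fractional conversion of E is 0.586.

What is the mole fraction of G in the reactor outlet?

E reacted = 0.586 × 69 = 40.43 mol; ν_E = −1, so ξ = 40.43/1 = 40.43 mol.
Outlet amounts (n = n₀ + ν ξ):
  E: 69 − 1(40.43) = 28.57
  G: 584 − 3(40.43) = 462.7
  D: 0 + 2(40.43) = 80.87
  F: 30.6 (inert)
Total out = 602.7 mol; y_G = 462.7 / 602.7 = 0.7677.

0.768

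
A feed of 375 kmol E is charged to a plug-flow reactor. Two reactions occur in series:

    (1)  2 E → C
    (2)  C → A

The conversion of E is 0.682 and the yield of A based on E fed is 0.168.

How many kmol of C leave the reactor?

Conversion of E: E consumed = 2ξ₁ = 0.682 × 375 → ξ₁ = 127.9 kmol.
Yield of A: 1ξ₂ / 375 = 0.168 → ξ₂ = 63 kmol.
Outlet amounts (n = n₀ + Σ ν·ξ):
  E: 375 − 2(127.9) = 119.2
  C: 0 + 1(127.9) − 1(63) = 64.88
  A: 0 + 1(63) = 63

64.9 kmol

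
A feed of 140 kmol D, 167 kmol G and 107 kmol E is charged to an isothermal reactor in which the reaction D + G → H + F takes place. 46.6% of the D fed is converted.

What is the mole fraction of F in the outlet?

D reacted = 0.466 × 140 = 65.24 kmol; ν_D = −1, so ξ = 65.24/1 = 65.24 kmol.
Outlet amounts (n = n₀ + ν ξ):
  D: 140 − 1(65.24) = 74.76
  G: 167 − 1(65.24) = 101.8
  H: 0 + 1(65.24) = 65.24
  F: 0 + 1(65.24) = 65.24
  E: 107 (inert)
Total out = 414 kmol; y_F = 65.24 / 414 = 0.1576.

0.158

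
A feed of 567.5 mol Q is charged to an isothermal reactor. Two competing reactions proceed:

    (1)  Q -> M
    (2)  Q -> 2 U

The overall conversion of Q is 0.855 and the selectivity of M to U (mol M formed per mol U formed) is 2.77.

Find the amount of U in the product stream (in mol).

148 mol

Conversion of Q: Q consumed = 0.855 × 567.5 = 485.2 mol = 1ξ₁ + 1ξ₂.
Selectivity: 1ξ₁ / (2ξ₂) = 2.77 → ξ₁ = 5.54 ξ₂.
Substitute: (1·5.54 + 1) ξ₂ = 485.2 → ξ₂ = 74.19 mol, ξ₁ = 411 mol.
Outlet amounts (n = n₀ + Σ ν·ξ):
  Q: 567.5 − 1(411) − 1(74.19) = 82.29
  M: 0 + 1(411) = 411
  U: 0 + 2(74.19) = 148.4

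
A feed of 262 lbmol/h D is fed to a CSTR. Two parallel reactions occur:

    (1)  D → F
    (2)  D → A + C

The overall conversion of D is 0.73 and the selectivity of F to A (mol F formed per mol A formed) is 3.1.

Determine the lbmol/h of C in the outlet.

Conversion of D: D consumed = 0.73 × 262 = 191.3 lbmol/h = 1ξ₁ + 1ξ₂.
Selectivity: 1ξ₁ / (1ξ₂) = 3.1 → ξ₁ = 3.1 ξ₂.
Substitute: (1·3.1 + 1) ξ₂ = 191.3 → ξ₂ = 46.65 lbmol/h, ξ₁ = 144.6 lbmol/h.
Outlet amounts (n = n₀ + Σ ν·ξ):
  D: 262 − 1(144.6) − 1(46.65) = 70.74
  F: 0 + 1(144.6) = 144.6
  A: 0 + 1(46.65) = 46.65
  C: 0 + 1(46.65) = 46.65

46.6 lbmol/h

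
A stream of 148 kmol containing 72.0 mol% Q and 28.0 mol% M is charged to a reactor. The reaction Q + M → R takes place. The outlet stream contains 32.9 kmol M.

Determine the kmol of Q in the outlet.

For M: n = n₀ − 1ξ → 32.9 = 41.44 − 1ξ, giving ξ = 8.54 kmol.
Outlet amounts (n = n₀ + ν ξ):
  Q: 106.6 − 1(8.54) = 98.02
  M: 41.44 − 1(8.54) = 32.9
  R: 0 + 1(8.54) = 8.54

98 kmol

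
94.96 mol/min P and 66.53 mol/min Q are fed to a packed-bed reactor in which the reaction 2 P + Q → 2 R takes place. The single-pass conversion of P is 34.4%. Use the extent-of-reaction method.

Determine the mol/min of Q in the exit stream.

50.2 mol/min

P reacted = 0.344 × 94.96 = 32.67 mol/min; ν_P = −2, so ξ = 32.67/2 = 16.33 mol/min.
Outlet amounts (n = n₀ + ν ξ):
  P: 94.96 − 2(16.33) = 62.29
  Q: 66.53 − 1(16.33) = 50.2
  R: 0 + 2(16.33) = 32.67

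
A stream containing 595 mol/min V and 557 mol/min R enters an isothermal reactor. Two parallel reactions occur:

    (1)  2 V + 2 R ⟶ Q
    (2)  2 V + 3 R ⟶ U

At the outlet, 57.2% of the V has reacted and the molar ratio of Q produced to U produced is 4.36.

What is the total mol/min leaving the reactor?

610 mol/min

Conversion of V: V consumed = 0.572 × 595 = 340.3 mol/min = 2ξ₁ + 2ξ₂.
Selectivity: 1ξ₁ / (1ξ₂) = 4.36 → ξ₁ = 4.36 ξ₂.
Substitute: (2·4.36 + 2) ξ₂ = 340.3 → ξ₂ = 31.75 mol/min, ξ₁ = 138.4 mol/min.
Outlet amounts (n = n₀ + Σ ν·ξ):
  V: 595 − 2(138.4) − 2(31.75) = 254.7
  R: 557 − 2(138.4) − 3(31.75) = 184.9
  Q: 0 + 1(138.4) = 138.4
  U: 0 + 1(31.75) = 31.75
Total out = 254.7 + 184.9 + 138.4 + 31.75 = 609.7 mol/min.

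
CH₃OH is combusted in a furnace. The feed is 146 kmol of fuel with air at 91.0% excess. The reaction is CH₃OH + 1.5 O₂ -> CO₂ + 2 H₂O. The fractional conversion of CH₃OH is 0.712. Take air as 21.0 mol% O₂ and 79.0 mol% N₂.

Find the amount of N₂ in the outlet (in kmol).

Stoichiometric O₂ = 1.5 × 146 = 219 kmol; O₂ fed = 219 × 1.910 = 418.3 kmol.
N₂ fed = 418.3 × 79/21 = 1574 kmol.
Fuel reacted = 0.712 × 146 → ξ = 104 kmol.
Outlet (n = n₀ + ν ξ):
  CH₃OH: 146 − 1(104) = 42.05
  O₂: 418.3 − 1.5(104) = 262.4
  N₂: 1574 (inert)
  CO₂: 0 + 1(104) = 104
  H₂O: 0 + 2(104) = 207.9

1570 kmol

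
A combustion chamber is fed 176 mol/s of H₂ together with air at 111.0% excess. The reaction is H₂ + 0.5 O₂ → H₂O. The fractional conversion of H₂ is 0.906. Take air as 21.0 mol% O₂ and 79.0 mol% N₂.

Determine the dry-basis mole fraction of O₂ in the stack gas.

0.129

Stoichiometric O₂ = 0.5 × 176 = 88 mol/s; O₂ fed = 88 × 2.110 = 185.7 mol/s.
N₂ fed = 185.7 × 79/21 = 698.5 mol/s.
Fuel reacted = 0.906 × 176 → ξ = 159.5 mol/s.
Outlet (n = n₀ + ν ξ):
  H₂: 176 − 1(159.5) = 16.54
  O₂: 185.7 − 0.5(159.5) = 106
  N₂: 698.5 (inert)
  H₂O: 0 + 1(159.5) = 159.5
Dry total = 821 mol/s; y_O₂ (dry) = 106 / 821 = 0.1291.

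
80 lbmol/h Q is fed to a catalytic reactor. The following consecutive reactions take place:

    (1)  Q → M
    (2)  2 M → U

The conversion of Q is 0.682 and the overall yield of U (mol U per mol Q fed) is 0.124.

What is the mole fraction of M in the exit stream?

Conversion of Q: Q consumed = 1ξ₁ = 0.682 × 80 → ξ₁ = 54.56 lbmol/h.
Yield of U: 1ξ₂ / 80 = 0.124 → ξ₂ = 9.92 lbmol/h.
Outlet amounts (n = n₀ + Σ ν·ξ):
  Q: 80 − 1(54.56) = 25.44
  M: 0 + 1(54.56) − 2(9.92) = 34.72
  U: 0 + 1(9.92) = 9.92
Total out = 70.08 lbmol/h; y_M = 34.72 / 70.08 = 0.4954.

0.495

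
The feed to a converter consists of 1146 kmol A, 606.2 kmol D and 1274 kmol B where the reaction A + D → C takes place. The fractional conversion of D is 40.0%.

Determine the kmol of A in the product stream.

D reacted = 0.4 × 606.2 = 242.5 kmol; ν_D = −1, so ξ = 242.5/1 = 242.5 kmol.
Outlet amounts (n = n₀ + ν ξ):
  A: 1146 − 1(242.5) = 903.5
  D: 606.2 − 1(242.5) = 363.7
  C: 0 + 1(242.5) = 242.5
  B: 1274 (inert)

904 kmol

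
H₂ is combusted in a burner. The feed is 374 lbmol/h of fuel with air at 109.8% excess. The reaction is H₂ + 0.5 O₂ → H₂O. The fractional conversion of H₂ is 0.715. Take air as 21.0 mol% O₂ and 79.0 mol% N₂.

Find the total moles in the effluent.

Stoichiometric O₂ = 0.5 × 374 = 187 lbmol/h; O₂ fed = 187 × 2.098 = 392.3 lbmol/h.
N₂ fed = 392.3 × 79/21 = 1476 lbmol/h.
Fuel reacted = 0.715 × 374 → ξ = 267.4 lbmol/h.
Outlet (n = n₀ + ν ξ):
  H₂: 374 − 1(267.4) = 106.6
  O₂: 392.3 − 0.5(267.4) = 258.6
  N₂: 1476 (inert)
  H₂O: 0 + 1(267.4) = 267.4
Total out = 106.6 + 258.6 + 1476 + 267.4 = 2109 lbmol/h.

2110 lbmol/h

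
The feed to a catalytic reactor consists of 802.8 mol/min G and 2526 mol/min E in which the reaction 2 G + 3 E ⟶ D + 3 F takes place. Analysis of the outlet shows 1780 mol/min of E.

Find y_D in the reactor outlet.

0.0807

For E: n = n₀ − 3ξ → 1780 = 2526 − 3ξ, giving ξ = 248.7 mol/min.
Outlet amounts (n = n₀ + ν ξ):
  G: 802.8 − 2(248.7) = 305.5
  E: 2526 − 3(248.7) = 1780
  D: 0 + 1(248.7) = 248.7
  F: 0 + 3(248.7) = 746
Total out = 3080 mol/min; y_D = 248.7 / 3080 = 0.08073.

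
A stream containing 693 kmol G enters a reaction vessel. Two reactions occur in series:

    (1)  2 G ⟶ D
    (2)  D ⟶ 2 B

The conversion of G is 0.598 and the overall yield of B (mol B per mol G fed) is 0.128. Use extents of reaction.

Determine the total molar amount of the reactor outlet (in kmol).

Conversion of G: G consumed = 2ξ₁ = 0.598 × 693 → ξ₁ = 207.2 kmol.
Yield of B: 2ξ₂ / 693 = 0.128 → ξ₂ = 44.35 kmol.
Outlet amounts (n = n₀ + Σ ν·ξ):
  G: 693 − 2(207.2) = 278.6
  D: 0 + 1(207.2) − 1(44.35) = 162.9
  B: 0 + 2(44.35) = 88.7
Total out = 278.6 + 162.9 + 88.7 = 530.1 kmol.

530 kmol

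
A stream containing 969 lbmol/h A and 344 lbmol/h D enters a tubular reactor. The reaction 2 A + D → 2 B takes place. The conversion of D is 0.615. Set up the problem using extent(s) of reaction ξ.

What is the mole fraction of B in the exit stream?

D reacted = 0.615 × 344 = 211.6 lbmol/h; ν_D = −1, so ξ = 211.6/1 = 211.6 lbmol/h.
Outlet amounts (n = n₀ + ν ξ):
  A: 969 − 2(211.6) = 545.9
  D: 344 − 1(211.6) = 132.4
  B: 0 + 2(211.6) = 423.1
Total out = 1101 lbmol/h; y_B = 423.1 / 1101 = 0.3842.

0.384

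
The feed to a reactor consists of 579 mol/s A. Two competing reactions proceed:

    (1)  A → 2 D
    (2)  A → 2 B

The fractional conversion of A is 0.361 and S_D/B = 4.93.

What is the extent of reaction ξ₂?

Conversion of A: A consumed = 0.361 × 579 = 209 mol/s = 1ξ₁ + 1ξ₂.
Selectivity: 2ξ₁ / (2ξ₂) = 4.93 → ξ₁ = 4.93 ξ₂.
Substitute: (1·4.93 + 1) ξ₂ = 209 → ξ₂ = 35.25 mol/s, ξ₁ = 173.8 mol/s.
Outlet amounts (n = n₀ + Σ ν·ξ):
  A: 579 − 1(173.8) − 1(35.25) = 370
  D: 0 + 2(173.8) = 347.5
  B: 0 + 2(35.25) = 70.5

ξ₂ = 35.2 mol/s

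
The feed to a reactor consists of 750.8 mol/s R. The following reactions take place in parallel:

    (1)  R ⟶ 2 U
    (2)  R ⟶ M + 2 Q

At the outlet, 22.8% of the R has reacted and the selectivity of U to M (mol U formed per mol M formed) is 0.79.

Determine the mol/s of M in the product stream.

123 mol/s

Conversion of R: R consumed = 0.228 × 750.8 = 171.2 mol/s = 1ξ₁ + 1ξ₂.
Selectivity: 2ξ₁ / (1ξ₂) = 0.79 → ξ₁ = 0.395 ξ₂.
Substitute: (1·0.395 + 1) ξ₂ = 171.2 → ξ₂ = 122.7 mol/s, ξ₁ = 48.47 mol/s.
Outlet amounts (n = n₀ + Σ ν·ξ):
  R: 750.8 − 1(48.47) − 1(122.7) = 579.6
  U: 0 + 2(48.47) = 96.94
  M: 0 + 1(122.7) = 122.7
  Q: 0 + 2(122.7) = 245.4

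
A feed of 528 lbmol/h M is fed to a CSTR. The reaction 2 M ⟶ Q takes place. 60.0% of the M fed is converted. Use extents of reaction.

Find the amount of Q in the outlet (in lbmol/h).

158 lbmol/h

M reacted = 0.6 × 528 = 316.8 lbmol/h; ν_M = −2, so ξ = 316.8/2 = 158.4 lbmol/h.
Outlet amounts (n = n₀ + ν ξ):
  M: 528 − 2(158.4) = 211.2
  Q: 0 + 1(158.4) = 158.4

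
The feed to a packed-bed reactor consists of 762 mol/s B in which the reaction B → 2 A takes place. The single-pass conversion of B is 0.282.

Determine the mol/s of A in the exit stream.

B reacted = 0.282 × 762 = 214.9 mol/s; ν_B = −1, so ξ = 214.9/1 = 214.9 mol/s.
Outlet amounts (n = n₀ + ν ξ):
  B: 762 − 1(214.9) = 547.1
  A: 0 + 2(214.9) = 429.8

430 mol/s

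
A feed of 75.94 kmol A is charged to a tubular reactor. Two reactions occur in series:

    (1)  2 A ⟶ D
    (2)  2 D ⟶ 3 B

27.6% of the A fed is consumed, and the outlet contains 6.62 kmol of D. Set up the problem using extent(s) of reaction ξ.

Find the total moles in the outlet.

67.4 kmol

Conversion of A: A consumed = 2ξ₁ = 0.276 × 75.94 → ξ₁ = 10.48 kmol.
D balance: n_D = 0 + 1ξ₁ − 2ξ₂ = 6.62 → ξ₂ = (1·10.48 − 6.62)/2 = 1.93 kmol.
Outlet amounts (n = n₀ + Σ ν·ξ):
  A: 75.94 − 2(10.48) = 54.98
  D: 0 + 1(10.48) − 2(1.93) = 6.62
  B: 0 + 3(1.93) = 5.79
Total out = 54.98 + 6.62 + 5.79 = 67.39 kmol.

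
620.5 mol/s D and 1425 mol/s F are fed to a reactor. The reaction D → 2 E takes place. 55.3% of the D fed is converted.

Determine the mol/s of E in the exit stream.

686 mol/s

D reacted = 0.553 × 620.5 = 343.1 mol/s; ν_D = −1, so ξ = 343.1/1 = 343.1 mol/s.
Outlet amounts (n = n₀ + ν ξ):
  D: 620.5 − 1(343.1) = 277.4
  E: 0 + 2(343.1) = 686.3
  F: 1425 (inert)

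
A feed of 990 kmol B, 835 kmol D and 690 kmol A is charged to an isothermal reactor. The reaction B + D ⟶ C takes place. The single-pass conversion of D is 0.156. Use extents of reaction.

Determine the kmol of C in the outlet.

130 kmol

D reacted = 0.156 × 835 = 130.3 kmol; ν_D = −1, so ξ = 130.3/1 = 130.3 kmol.
Outlet amounts (n = n₀ + ν ξ):
  B: 990 − 1(130.3) = 859.7
  D: 835 − 1(130.3) = 704.7
  C: 0 + 1(130.3) = 130.3
  A: 690 (inert)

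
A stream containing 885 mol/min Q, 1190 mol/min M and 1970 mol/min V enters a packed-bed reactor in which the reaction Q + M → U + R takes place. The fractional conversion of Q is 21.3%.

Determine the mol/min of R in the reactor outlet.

189 mol/min

Q reacted = 0.213 × 885 = 188.5 mol/min; ν_Q = −1, so ξ = 188.5/1 = 188.5 mol/min.
Outlet amounts (n = n₀ + ν ξ):
  Q: 885 − 1(188.5) = 696.5
  M: 1190 − 1(188.5) = 1001
  U: 0 + 1(188.5) = 188.5
  R: 0 + 1(188.5) = 188.5
  V: 1970 (inert)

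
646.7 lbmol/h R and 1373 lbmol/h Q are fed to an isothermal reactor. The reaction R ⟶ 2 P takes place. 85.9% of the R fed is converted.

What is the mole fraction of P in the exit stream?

R reacted = 0.859 × 646.7 = 555.5 lbmol/h; ν_R = −1, so ξ = 555.5/1 = 555.5 lbmol/h.
Outlet amounts (n = n₀ + ν ξ):
  R: 646.7 − 1(555.5) = 91.18
  P: 0 + 2(555.5) = 1111
  Q: 1373 (inert)
Total out = 2575 lbmol/h; y_P = 1111 / 2575 = 0.4314.

0.431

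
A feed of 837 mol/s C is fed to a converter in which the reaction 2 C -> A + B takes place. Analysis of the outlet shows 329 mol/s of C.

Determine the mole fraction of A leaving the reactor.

For C: n = n₀ − 2ξ → 329 = 837 − 2ξ, giving ξ = 254 mol/s.
Outlet amounts (n = n₀ + ν ξ):
  C: 837 − 2(254) = 329
  A: 0 + 1(254) = 254
  B: 0 + 1(254) = 254
Total out = 837 mol/s; y_A = 254 / 837 = 0.3035.

0.303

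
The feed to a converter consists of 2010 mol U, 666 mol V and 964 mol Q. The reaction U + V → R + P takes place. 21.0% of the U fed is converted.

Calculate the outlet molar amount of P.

U reacted = 0.21 × 2010 = 422.1 mol; ν_U = −1, so ξ = 422.1/1 = 422.1 mol.
Outlet amounts (n = n₀ + ν ξ):
  U: 2010 − 1(422.1) = 1588
  V: 666 − 1(422.1) = 243.9
  R: 0 + 1(422.1) = 422.1
  P: 0 + 1(422.1) = 422.1
  Q: 964 (inert)

422 mol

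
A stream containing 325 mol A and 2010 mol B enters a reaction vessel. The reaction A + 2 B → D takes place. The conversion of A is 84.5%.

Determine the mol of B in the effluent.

A reacted = 0.845 × 325 = 274.6 mol; ν_A = −1, so ξ = 274.6/1 = 274.6 mol.
Outlet amounts (n = n₀ + ν ξ):
  A: 325 − 1(274.6) = 50.38
  B: 2010 − 2(274.6) = 1461
  D: 0 + 1(274.6) = 274.6

1460 mol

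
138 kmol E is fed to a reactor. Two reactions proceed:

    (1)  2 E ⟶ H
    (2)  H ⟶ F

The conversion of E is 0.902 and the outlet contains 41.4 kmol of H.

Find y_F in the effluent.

Conversion of E: E consumed = 2ξ₁ = 0.902 × 138 → ξ₁ = 62.24 kmol.
H balance: n_H = 0 + 1ξ₁ − 1ξ₂ = 41.4 → ξ₂ = (1·62.24 − 41.4)/1 = 20.84 kmol.
Outlet amounts (n = n₀ + Σ ν·ξ):
  E: 138 − 2(62.24) = 13.52
  H: 0 + 1(62.24) − 1(20.84) = 41.4
  F: 0 + 1(20.84) = 20.84
Total out = 75.76 kmol; y_F = 20.84 / 75.76 = 0.275.

0.275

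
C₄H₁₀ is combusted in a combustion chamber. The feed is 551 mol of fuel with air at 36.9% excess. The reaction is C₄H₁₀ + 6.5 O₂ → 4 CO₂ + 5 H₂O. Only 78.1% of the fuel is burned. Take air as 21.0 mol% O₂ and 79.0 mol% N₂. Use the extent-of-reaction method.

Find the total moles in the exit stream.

24500 mol

Stoichiometric O₂ = 6.5 × 551 = 3582 mol; O₂ fed = 3582 × 1.369 = 4903 mol.
N₂ fed = 4903 × 79/21 = 18440 mol.
Fuel reacted = 0.781 × 551 → ξ = 430.3 mol.
Outlet (n = n₀ + ν ξ):
  C₄H₁₀: 551 − 1(430.3) = 120.7
  O₂: 4903 − 6.5(430.3) = 2106
  N₂: 18440 (inert)
  CO₂: 0 + 4(430.3) = 1721
  H₂O: 0 + 5(430.3) = 2152
Total out = 120.7 + 2106 + 18440 + 1721 + 2152 = 24540 mol.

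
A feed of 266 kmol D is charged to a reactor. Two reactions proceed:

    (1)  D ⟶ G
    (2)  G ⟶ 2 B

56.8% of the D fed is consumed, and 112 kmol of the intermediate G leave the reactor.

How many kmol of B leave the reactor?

78.2 kmol

Conversion of D: D consumed = 1ξ₁ = 0.568 × 266 → ξ₁ = 151.1 kmol.
G balance: n_G = 0 + 1ξ₁ − 1ξ₂ = 112 → ξ₂ = (1·151.1 − 112)/1 = 39.09 kmol.
Outlet amounts (n = n₀ + Σ ν·ξ):
  D: 266 − 1(151.1) = 114.9
  G: 0 + 1(151.1) − 1(39.09) = 112
  B: 0 + 2(39.09) = 78.18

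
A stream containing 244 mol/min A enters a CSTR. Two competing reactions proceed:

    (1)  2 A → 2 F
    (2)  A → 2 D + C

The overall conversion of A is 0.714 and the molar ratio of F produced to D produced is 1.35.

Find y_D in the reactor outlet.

0.278

Conversion of A: A consumed = 0.714 × 244 = 174.2 mol/min = 2ξ₁ + 1ξ₂.
Selectivity: 2ξ₁ / (2ξ₂) = 1.35 → ξ₁ = 1.35 ξ₂.
Substitute: (2·1.35 + 1) ξ₂ = 174.2 → ξ₂ = 47.09 mol/min, ξ₁ = 63.57 mol/min.
Outlet amounts (n = n₀ + Σ ν·ξ):
  A: 244 − 2(63.57) − 1(47.09) = 69.78
  F: 0 + 2(63.57) = 127.1
  D: 0 + 2(47.09) = 94.17
  C: 0 + 1(47.09) = 47.09
Total out = 338.2 mol/min; y_D = 94.17 / 338.2 = 0.2785.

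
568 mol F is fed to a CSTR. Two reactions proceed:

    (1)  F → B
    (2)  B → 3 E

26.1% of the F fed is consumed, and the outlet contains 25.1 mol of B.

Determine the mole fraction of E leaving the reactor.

0.454

Conversion of F: F consumed = 1ξ₁ = 0.261 × 568 → ξ₁ = 148.2 mol.
B balance: n_B = 0 + 1ξ₁ − 1ξ₂ = 25.1 → ξ₂ = (1·148.2 − 25.1)/1 = 123.1 mol.
Outlet amounts (n = n₀ + Σ ν·ξ):
  F: 568 − 1(148.2) = 419.8
  B: 0 + 1(148.2) − 1(123.1) = 25.1
  E: 0 + 3(123.1) = 369.4
Total out = 814.3 mol; y_E = 369.4 / 814.3 = 0.4537.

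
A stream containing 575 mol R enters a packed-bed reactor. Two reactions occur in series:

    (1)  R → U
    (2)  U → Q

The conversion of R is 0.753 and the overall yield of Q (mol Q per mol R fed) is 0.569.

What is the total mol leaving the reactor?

575 mol

Conversion of R: R consumed = 1ξ₁ = 0.753 × 575 → ξ₁ = 433 mol.
Yield of Q: 1ξ₂ / 575 = 0.569 → ξ₂ = 327.2 mol.
Outlet amounts (n = n₀ + Σ ν·ξ):
  R: 575 − 1(433) = 142
  U: 0 + 1(433) − 1(327.2) = 105.8
  Q: 0 + 1(327.2) = 327.2
Total out = 142 + 105.8 + 327.2 = 575 mol.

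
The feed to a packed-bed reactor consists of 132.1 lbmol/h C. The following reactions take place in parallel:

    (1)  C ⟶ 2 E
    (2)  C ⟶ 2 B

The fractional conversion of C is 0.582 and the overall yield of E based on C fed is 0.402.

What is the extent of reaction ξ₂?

ξ₂ = 50.3 lbmol/h

Yield of E: 2ξ₁ / 132.1 = 0.402 → ξ₁ = 26.55 lbmol/h.
Conversion of C: 1ξ₁ + 1ξ₂ = 0.582 × 132.1 = 76.88 → ξ₂ = 50.33 lbmol/h.
Outlet amounts (n = n₀ + Σ ν·ξ):
  C: 132.1 − 1(26.55) − 1(50.33) = 55.22
  E: 0 + 2(26.55) = 53.1
  B: 0 + 2(50.33) = 100.7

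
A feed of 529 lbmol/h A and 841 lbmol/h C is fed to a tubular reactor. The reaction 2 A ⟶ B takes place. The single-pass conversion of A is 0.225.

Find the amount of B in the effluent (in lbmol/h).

59.5 lbmol/h

A reacted = 0.225 × 529 = 119 lbmol/h; ν_A = −2, so ξ = 119/2 = 59.51 lbmol/h.
Outlet amounts (n = n₀ + ν ξ):
  A: 529 − 2(59.51) = 410
  B: 0 + 1(59.51) = 59.51
  C: 841 (inert)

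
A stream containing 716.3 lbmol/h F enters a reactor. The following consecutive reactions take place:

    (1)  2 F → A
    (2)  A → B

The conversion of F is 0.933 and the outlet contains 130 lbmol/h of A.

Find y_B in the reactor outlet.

Conversion of F: F consumed = 2ξ₁ = 0.933 × 716.3 → ξ₁ = 334.2 lbmol/h.
A balance: n_A = 0 + 1ξ₁ − 1ξ₂ = 130 → ξ₂ = (1·334.2 − 130)/1 = 204.2 lbmol/h.
Outlet amounts (n = n₀ + Σ ν·ξ):
  F: 716.3 − 2(334.2) = 47.99
  A: 0 + 1(334.2) − 1(204.2) = 130
  B: 0 + 1(204.2) = 204.2
Total out = 382.1 lbmol/h; y_B = 204.2 / 382.1 = 0.5342.

0.534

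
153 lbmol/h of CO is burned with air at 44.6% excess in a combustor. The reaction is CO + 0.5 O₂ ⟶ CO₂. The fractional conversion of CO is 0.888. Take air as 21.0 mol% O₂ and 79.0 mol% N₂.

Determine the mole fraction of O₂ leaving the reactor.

Stoichiometric O₂ = 0.5 × 153 = 76.5 lbmol/h; O₂ fed = 76.5 × 1.446 = 110.6 lbmol/h.
N₂ fed = 110.6 × 79/21 = 416.1 lbmol/h.
Fuel reacted = 0.888 × 153 → ξ = 135.9 lbmol/h.
Outlet (n = n₀ + ν ξ):
  CO: 153 − 1(135.9) = 17.14
  O₂: 110.6 − 0.5(135.9) = 42.69
  N₂: 416.1 (inert)
  CO₂: 0 + 1(135.9) = 135.9
Total out = 611.8 lbmol/h; y_O₂ = 42.69 / 611.8 = 0.06977.

0.0698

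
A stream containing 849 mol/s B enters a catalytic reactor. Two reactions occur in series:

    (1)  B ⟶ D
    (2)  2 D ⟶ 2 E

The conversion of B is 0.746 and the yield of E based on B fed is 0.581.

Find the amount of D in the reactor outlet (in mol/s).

140 mol/s

Conversion of B: B consumed = 1ξ₁ = 0.746 × 849 → ξ₁ = 633.4 mol/s.
Yield of E: 2ξ₂ / 849 = 0.581 → ξ₂ = 246.6 mol/s.
Outlet amounts (n = n₀ + Σ ν·ξ):
  B: 849 − 1(633.4) = 215.6
  D: 0 + 1(633.4) − 2(246.6) = 140.1
  E: 0 + 2(246.6) = 493.3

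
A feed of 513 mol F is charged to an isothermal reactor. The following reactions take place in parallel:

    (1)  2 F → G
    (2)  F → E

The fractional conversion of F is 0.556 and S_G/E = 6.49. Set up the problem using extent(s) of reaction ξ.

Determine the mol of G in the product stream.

132 mol

Conversion of F: F consumed = 0.556 × 513 = 285.2 mol = 2ξ₁ + 1ξ₂.
Selectivity: 1ξ₁ / (1ξ₂) = 6.49 → ξ₁ = 6.49 ξ₂.
Substitute: (2·6.49 + 1) ξ₂ = 285.2 → ξ₂ = 20.4 mol, ξ₁ = 132.4 mol.
Outlet amounts (n = n₀ + Σ ν·ξ):
  F: 513 − 2(132.4) − 1(20.4) = 227.8
  G: 0 + 1(132.4) = 132.4
  E: 0 + 1(20.4) = 20.4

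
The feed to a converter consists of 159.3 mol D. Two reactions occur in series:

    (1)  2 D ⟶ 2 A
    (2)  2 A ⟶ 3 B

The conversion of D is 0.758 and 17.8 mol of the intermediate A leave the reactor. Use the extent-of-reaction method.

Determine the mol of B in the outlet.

154 mol

Conversion of D: D consumed = 2ξ₁ = 0.758 × 159.3 → ξ₁ = 60.37 mol.
A balance: n_A = 0 + 2ξ₁ − 2ξ₂ = 17.8 → ξ₂ = (2·60.37 − 17.8)/2 = 51.47 mol.
Outlet amounts (n = n₀ + Σ ν·ξ):
  D: 159.3 − 2(60.37) = 38.55
  A: 0 + 2(60.37) − 2(51.47) = 17.8
  B: 0 + 3(51.47) = 154.4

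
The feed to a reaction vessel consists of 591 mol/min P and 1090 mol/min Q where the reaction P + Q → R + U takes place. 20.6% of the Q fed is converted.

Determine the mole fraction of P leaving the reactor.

Q reacted = 0.206 × 1090 = 224.5 mol/min; ν_Q = −1, so ξ = 224.5/1 = 224.5 mol/min.
Outlet amounts (n = n₀ + ν ξ):
  P: 591 − 1(224.5) = 366.5
  Q: 1090 − 1(224.5) = 865.5
  R: 0 + 1(224.5) = 224.5
  U: 0 + 1(224.5) = 224.5
Total out = 1681 mol/min; y_P = 366.5 / 1681 = 0.218.

0.218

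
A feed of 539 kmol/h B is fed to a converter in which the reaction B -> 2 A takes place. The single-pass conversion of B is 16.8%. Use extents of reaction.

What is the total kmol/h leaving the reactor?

630 kmol/h

B reacted = 0.168 × 539 = 90.55 kmol/h; ν_B = −1, so ξ = 90.55/1 = 90.55 kmol/h.
Outlet amounts (n = n₀ + ν ξ):
  B: 539 − 1(90.55) = 448.4
  A: 0 + 2(90.55) = 181.1
Total out = 448.4 + 181.1 = 629.6 kmol/h.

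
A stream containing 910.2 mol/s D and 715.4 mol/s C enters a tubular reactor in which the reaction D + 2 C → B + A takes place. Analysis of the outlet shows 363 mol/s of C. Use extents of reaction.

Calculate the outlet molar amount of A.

For C: n = n₀ − 2ξ → 363 = 715.4 − 2ξ, giving ξ = 176.2 mol/s.
Outlet amounts (n = n₀ + ν ξ):
  D: 910.2 − 1(176.2) = 734
  C: 715.4 − 2(176.2) = 363
  B: 0 + 1(176.2) = 176.2
  A: 0 + 1(176.2) = 176.2

176 mol/s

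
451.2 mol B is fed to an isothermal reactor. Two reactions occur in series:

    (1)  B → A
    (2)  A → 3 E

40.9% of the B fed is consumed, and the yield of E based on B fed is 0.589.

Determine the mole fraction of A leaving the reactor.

0.153

Conversion of B: B consumed = 1ξ₁ = 0.409 × 451.2 → ξ₁ = 184.5 mol.
Yield of E: 3ξ₂ / 451.2 = 0.589 → ξ₂ = 88.59 mol.
Outlet amounts (n = n₀ + Σ ν·ξ):
  B: 451.2 − 1(184.5) = 266.7
  A: 0 + 1(184.5) − 1(88.59) = 95.96
  E: 0 + 3(88.59) = 265.8
Total out = 628.4 mol; y_A = 95.96 / 628.4 = 0.1527.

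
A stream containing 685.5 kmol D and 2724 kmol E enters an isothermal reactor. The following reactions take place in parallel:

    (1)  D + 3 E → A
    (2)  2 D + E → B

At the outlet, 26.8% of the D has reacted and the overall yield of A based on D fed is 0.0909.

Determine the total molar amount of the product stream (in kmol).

3100 kmol

Yield of A: 1ξ₁ / 685.5 = 0.0909 → ξ₁ = 62.31 kmol.
Conversion of D: 1ξ₁ + 2ξ₂ = 0.268 × 685.5 = 183.7 → ξ₂ = 60.7 kmol.
Outlet amounts (n = n₀ + Σ ν·ξ):
  D: 685.5 − 1(62.31) − 2(60.7) = 501.8
  E: 2724 − 3(62.31) − 1(60.7) = 2476
  A: 0 + 1(62.31) = 62.31
  B: 0 + 1(60.7) = 60.7
Total out = 501.8 + 2476 + 62.31 + 60.7 = 3101 kmol.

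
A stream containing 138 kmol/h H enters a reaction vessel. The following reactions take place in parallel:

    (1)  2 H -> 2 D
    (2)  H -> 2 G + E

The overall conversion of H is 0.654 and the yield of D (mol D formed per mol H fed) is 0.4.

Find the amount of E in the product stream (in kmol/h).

35.1 kmol/h

Yield of D: 2ξ₁ / 138 = 0.4 → ξ₁ = 27.6 kmol/h.
Conversion of H: 2ξ₁ + 1ξ₂ = 0.654 × 138 = 90.25 → ξ₂ = 35.05 kmol/h.
Outlet amounts (n = n₀ + Σ ν·ξ):
  H: 138 − 2(27.6) − 1(35.05) = 47.75
  D: 0 + 2(27.6) = 55.2
  G: 0 + 2(35.05) = 70.1
  E: 0 + 1(35.05) = 35.05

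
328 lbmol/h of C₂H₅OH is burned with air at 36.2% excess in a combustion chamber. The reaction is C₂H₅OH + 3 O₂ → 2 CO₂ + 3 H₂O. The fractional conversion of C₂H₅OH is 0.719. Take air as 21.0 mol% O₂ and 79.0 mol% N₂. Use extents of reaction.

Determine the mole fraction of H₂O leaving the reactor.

0.102

Stoichiometric O₂ = 3 × 328 = 984 lbmol/h; O₂ fed = 984 × 1.362 = 1340 lbmol/h.
N₂ fed = 1340 × 79/21 = 5042 lbmol/h.
Fuel reacted = 0.719 × 328 → ξ = 235.8 lbmol/h.
Outlet (n = n₀ + ν ξ):
  C₂H₅OH: 328 − 1(235.8) = 92.17
  O₂: 1340 − 3(235.8) = 632.7
  N₂: 5042 (inert)
  CO₂: 0 + 2(235.8) = 471.7
  H₂O: 0 + 3(235.8) = 707.5
Total out = 6946 lbmol/h; y_H₂O = 707.5 / 6946 = 0.1019.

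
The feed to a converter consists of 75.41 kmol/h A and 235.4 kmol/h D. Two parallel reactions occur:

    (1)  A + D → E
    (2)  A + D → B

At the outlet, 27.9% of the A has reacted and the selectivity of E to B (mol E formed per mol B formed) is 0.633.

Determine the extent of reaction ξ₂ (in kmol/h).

Conversion of A: A consumed = 0.279 × 75.41 = 21.04 kmol/h = 1ξ₁ + 1ξ₂.
Selectivity: 1ξ₁ / (1ξ₂) = 0.633 → ξ₁ = 0.633 ξ₂.
Substitute: (1·0.633 + 1) ξ₂ = 21.04 → ξ₂ = 12.88 kmol/h, ξ₁ = 8.156 kmol/h.
Outlet amounts (n = n₀ + Σ ν·ξ):
  A: 75.41 − 1(8.156) − 1(12.88) = 54.37
  D: 235.4 − 1(8.156) − 1(12.88) = 214.4
  E: 0 + 1(8.156) = 8.156
  B: 0 + 1(12.88) = 12.88

ξ₂ = 12.9 kmol/h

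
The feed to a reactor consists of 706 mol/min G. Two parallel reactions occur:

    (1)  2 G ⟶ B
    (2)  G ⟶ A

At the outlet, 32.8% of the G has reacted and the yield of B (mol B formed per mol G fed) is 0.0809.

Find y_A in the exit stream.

0.181

Yield of B: 1ξ₁ / 706 = 0.0809 → ξ₁ = 57.12 mol/min.
Conversion of G: 2ξ₁ + 1ξ₂ = 0.328 × 706 = 231.6 → ξ₂ = 117.3 mol/min.
Outlet amounts (n = n₀ + Σ ν·ξ):
  G: 706 − 2(57.12) − 1(117.3) = 474.4
  B: 0 + 1(57.12) = 57.12
  A: 0 + 1(117.3) = 117.3
Total out = 648.9 mol/min; y_A = 117.3 / 648.9 = 0.1808.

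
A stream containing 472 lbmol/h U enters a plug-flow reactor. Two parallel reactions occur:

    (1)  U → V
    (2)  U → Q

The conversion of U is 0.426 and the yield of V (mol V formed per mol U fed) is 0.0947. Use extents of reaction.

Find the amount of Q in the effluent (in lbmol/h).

Yield of V: 1ξ₁ / 472 = 0.0947 → ξ₁ = 44.7 lbmol/h.
Conversion of U: 1ξ₁ + 1ξ₂ = 0.426 × 472 = 201.1 → ξ₂ = 156.4 lbmol/h.
Outlet amounts (n = n₀ + Σ ν·ξ):
  U: 472 − 1(44.7) − 1(156.4) = 270.9
  V: 0 + 1(44.7) = 44.7
  Q: 0 + 1(156.4) = 156.4

156 lbmol/h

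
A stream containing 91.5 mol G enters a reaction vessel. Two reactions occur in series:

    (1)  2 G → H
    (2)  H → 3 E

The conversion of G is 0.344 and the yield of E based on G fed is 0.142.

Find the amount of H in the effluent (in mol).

11.4 mol

Conversion of G: G consumed = 2ξ₁ = 0.344 × 91.5 → ξ₁ = 15.74 mol.
Yield of E: 3ξ₂ / 91.5 = 0.142 → ξ₂ = 4.331 mol.
Outlet amounts (n = n₀ + Σ ν·ξ):
  G: 91.5 − 2(15.74) = 60.02
  H: 0 + 1(15.74) − 1(4.331) = 11.41
  E: 0 + 3(4.331) = 12.99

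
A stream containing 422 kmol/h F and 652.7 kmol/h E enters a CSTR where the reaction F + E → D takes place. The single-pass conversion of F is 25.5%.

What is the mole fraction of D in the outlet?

F reacted = 0.255 × 422 = 107.6 kmol/h; ν_F = −1, so ξ = 107.6/1 = 107.6 kmol/h.
Outlet amounts (n = n₀ + ν ξ):
  F: 422 − 1(107.6) = 314.4
  E: 652.7 − 1(107.6) = 545.1
  D: 0 + 1(107.6) = 107.6
Total out = 967.1 kmol/h; y_D = 107.6 / 967.1 = 0.1113.

0.111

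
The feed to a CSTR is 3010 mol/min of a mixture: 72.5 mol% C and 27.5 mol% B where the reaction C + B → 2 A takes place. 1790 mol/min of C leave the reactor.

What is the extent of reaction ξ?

For C: n = n₀ − 1ξ → 1790 = 2182 − 1ξ, giving ξ = 392.2 mol/min.
Outlet amounts (n = n₀ + ν ξ):
  C: 2182 − 1(392.2) = 1790
  B: 827.8 − 1(392.2) = 435.5
  A: 0 + 2(392.2) = 784.5

ξ = 392 mol/min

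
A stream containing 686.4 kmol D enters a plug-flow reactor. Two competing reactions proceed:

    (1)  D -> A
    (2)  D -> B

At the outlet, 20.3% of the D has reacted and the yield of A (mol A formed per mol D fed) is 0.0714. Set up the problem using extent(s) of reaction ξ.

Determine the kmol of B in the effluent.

Yield of A: 1ξ₁ / 686.4 = 0.0714 → ξ₁ = 49.01 kmol.
Conversion of D: 1ξ₁ + 1ξ₂ = 0.203 × 686.4 = 139.3 → ξ₂ = 90.33 kmol.
Outlet amounts (n = n₀ + Σ ν·ξ):
  D: 686.4 − 1(49.01) − 1(90.33) = 547.1
  A: 0 + 1(49.01) = 49.01
  B: 0 + 1(90.33) = 90.33

90.3 kmol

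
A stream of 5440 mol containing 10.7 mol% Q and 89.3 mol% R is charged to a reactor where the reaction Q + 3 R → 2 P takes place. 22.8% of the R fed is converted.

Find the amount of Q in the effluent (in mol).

213 mol

R reacted = 0.228 × 4858 = 1108 mol; ν_R = −3, so ξ = 1108/3 = 369.2 mol.
Outlet amounts (n = n₀ + ν ξ):
  Q: 582.1 − 1(369.2) = 212.9
  R: 4858 − 3(369.2) = 3750
  P: 0 + 2(369.2) = 738.4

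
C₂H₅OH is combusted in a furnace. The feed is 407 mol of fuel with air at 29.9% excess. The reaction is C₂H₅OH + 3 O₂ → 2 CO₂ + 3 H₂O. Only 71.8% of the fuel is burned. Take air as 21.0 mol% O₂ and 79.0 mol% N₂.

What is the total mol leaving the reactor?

8250 mol

Stoichiometric O₂ = 3 × 407 = 1221 mol; O₂ fed = 1221 × 1.299 = 1586 mol.
N₂ fed = 1586 × 79/21 = 5967 mol.
Fuel reacted = 0.718 × 407 → ξ = 292.2 mol.
Outlet (n = n₀ + ν ξ):
  C₂H₅OH: 407 − 1(292.2) = 114.8
  O₂: 1586 − 3(292.2) = 709.4
  N₂: 5967 (inert)
  CO₂: 0 + 2(292.2) = 584.5
  H₂O: 0 + 3(292.2) = 876.7
Total out = 114.8 + 709.4 + 5967 + 584.5 + 876.7 = 8252 mol.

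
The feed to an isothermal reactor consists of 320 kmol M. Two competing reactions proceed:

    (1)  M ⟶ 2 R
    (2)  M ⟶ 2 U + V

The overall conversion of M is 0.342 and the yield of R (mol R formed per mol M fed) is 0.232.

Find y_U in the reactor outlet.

0.288

Yield of R: 2ξ₁ / 320 = 0.232 → ξ₁ = 37.12 kmol.
Conversion of M: 1ξ₁ + 1ξ₂ = 0.342 × 320 = 109.4 → ξ₂ = 72.32 kmol.
Outlet amounts (n = n₀ + Σ ν·ξ):
  M: 320 − 1(37.12) − 1(72.32) = 210.6
  R: 0 + 2(37.12) = 74.24
  U: 0 + 2(72.32) = 144.6
  V: 0 + 1(72.32) = 72.32
Total out = 501.8 kmol; y_U = 144.6 / 501.8 = 0.2883.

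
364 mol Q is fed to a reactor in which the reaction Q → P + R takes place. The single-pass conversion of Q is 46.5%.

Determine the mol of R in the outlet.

Q reacted = 0.465 × 364 = 169.3 mol; ν_Q = −1, so ξ = 169.3/1 = 169.3 mol.
Outlet amounts (n = n₀ + ν ξ):
  Q: 364 − 1(169.3) = 194.7
  P: 0 + 1(169.3) = 169.3
  R: 0 + 1(169.3) = 169.3

169 mol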